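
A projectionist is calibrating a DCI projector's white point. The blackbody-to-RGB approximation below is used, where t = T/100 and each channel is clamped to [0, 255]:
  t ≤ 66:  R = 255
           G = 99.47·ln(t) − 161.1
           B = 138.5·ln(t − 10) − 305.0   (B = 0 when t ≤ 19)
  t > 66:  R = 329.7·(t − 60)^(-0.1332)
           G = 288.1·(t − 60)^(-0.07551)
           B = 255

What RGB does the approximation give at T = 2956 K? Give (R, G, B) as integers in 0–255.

t = 2956/100 = 29.56; the t ≤ 66 branch applies.
R = 255 by definition for t ≤ 66.
G = 99.47·ln 29.56 − 161.1 = 99.47·3.3864 − 161.1 = 175.747.
B = 138.5·ln(29.56 − 10) − 305.0 = 138.5·ln 19.56 − 305.0 = 138.5·2.9735 − 305.0 = 106.828.
Rounded: (255, 176, 107).

(255, 176, 107)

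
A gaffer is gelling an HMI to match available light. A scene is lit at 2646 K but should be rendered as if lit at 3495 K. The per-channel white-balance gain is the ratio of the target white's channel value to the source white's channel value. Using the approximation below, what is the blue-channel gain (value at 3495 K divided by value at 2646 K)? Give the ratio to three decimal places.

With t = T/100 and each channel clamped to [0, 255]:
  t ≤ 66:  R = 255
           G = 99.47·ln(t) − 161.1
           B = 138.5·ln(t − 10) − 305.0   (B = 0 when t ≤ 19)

1.695

At 2646 K (t = 26.46):
  B = 138.5·ln(26.46 − 10) − 305.0 = 138.5·ln 16.46 − 305.0 = 138.5·2.8009 − 305.0 = 82.929.
At 3495 K (t = 34.95):
  B = 138.5·ln(34.95 − 10) − 305.0 = 138.5·ln 24.95 − 305.0 = 138.5·3.2169 − 305.0 = 140.537.
Gain = 140.537 / 82.929 = 1.6947 → 1.695.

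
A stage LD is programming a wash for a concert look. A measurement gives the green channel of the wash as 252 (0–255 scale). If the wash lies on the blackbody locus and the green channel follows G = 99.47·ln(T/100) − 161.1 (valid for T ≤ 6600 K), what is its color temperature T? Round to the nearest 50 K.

6350 K

ln t = (252 + 161.1) / 99.47 = 4.1530.
t = e^4.1530 = 63.625.
T = 100·t = 6363 K → 6350 K to the nearest 50 K.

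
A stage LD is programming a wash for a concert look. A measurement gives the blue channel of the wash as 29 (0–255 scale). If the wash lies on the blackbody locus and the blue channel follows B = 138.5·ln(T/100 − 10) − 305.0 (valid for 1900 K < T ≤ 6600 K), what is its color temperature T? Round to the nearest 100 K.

2100 K

ln(t − 10) = (29 + 305.0) / 138.5 = 2.4116.
t − 10 = e^2.4116 = 11.151, so t = 21.151.
T = 100·t = 2115 K → 2100 K to the nearest 100 K.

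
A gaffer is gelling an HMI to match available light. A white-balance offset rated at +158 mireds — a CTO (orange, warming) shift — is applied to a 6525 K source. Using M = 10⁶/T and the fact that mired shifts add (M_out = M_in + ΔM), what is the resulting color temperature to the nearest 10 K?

M_in = 10⁶/6525 = 153.26 mireds.
M_out = 153.26 + (+158) = 311.26 mireds.
T_out = 10⁶/311.26 = 3212.8 K → 3210 K.

3210 K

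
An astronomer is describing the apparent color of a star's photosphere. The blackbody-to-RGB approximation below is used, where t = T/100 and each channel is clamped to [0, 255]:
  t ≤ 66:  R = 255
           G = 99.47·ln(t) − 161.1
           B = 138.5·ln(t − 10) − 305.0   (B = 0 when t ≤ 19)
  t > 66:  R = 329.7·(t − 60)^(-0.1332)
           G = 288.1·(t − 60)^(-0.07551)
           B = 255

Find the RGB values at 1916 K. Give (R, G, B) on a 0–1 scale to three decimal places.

t = 1916/100 = 19.16; the t ≤ 66 branch applies.
R = 255 by definition for t ≤ 66.
G = 99.47·ln 19.16 − 161.1 = 99.47·2.9528 − 161.1 = 132.617.
B = 138.5·ln(19.16 − 10) − 305.0 = 138.5·ln 9.16 − 305.0 = 138.5·2.2148 − 305.0 = 1.756.
Dividing each by 255: (1.0000, 0.5201, 0.0069) → (1.000, 0.520, 0.007).

(1.000, 0.520, 0.007)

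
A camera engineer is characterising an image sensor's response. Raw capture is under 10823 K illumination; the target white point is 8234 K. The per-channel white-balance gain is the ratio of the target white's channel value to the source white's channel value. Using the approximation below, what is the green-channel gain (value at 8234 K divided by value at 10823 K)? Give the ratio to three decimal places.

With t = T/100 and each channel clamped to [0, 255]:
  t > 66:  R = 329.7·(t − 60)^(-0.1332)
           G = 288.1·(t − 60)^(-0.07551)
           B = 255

1.060

At 10823 K (t = 108.23):
  G = 288.1·(108.23 − 60)^(-0.07551) = 288.1·48.23^(-0.07551) = 288.1·0.74626 = 214.999.
At 8234 K (t = 82.34):
  G = 288.1·(82.34 − 60)^(-0.07551) = 288.1·22.34^(-0.07551) = 288.1·0.79092 = 227.863.
Gain = 227.863 / 214.999 = 1.0598 → 1.060.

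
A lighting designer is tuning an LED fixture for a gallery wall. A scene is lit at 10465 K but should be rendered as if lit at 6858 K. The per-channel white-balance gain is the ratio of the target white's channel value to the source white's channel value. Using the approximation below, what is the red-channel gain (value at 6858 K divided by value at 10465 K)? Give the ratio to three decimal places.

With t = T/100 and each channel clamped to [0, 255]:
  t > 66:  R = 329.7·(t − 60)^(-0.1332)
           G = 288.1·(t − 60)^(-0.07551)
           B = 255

1.246

At 10465 K (t = 104.65):
  R = 329.7·(104.65 − 60)^(-0.1332) = 329.7·44.65^(-0.1332) = 329.7·0.60290 = 198.775.
At 6858 K (t = 68.58):
  R = 329.7·(68.58 − 60)^(-0.1332) = 329.7·8.58^(-0.1332) = 329.7·0.75103 = 247.616.
Gain = 247.616 / 198.775 = 1.2457 → 1.246.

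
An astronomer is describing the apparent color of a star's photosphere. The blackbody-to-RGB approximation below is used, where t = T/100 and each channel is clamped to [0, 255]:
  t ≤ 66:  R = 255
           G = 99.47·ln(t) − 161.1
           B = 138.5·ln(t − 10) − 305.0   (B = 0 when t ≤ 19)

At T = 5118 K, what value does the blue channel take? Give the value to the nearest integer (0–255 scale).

t = 5118/100 = 51.18; the t ≤ 66 branch applies.
B = 138.5·ln(51.18 − 10) − 305.0 = 138.5·ln 41.18 − 305.0 = 138.5·3.7180 − 305.0 = 209.936.
Rounded: 210.

210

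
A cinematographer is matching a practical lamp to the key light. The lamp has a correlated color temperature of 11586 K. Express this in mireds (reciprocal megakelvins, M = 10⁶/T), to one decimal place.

86.3 mireds

M = 10⁶ / 11586 = 86.311 → 86.3 mireds.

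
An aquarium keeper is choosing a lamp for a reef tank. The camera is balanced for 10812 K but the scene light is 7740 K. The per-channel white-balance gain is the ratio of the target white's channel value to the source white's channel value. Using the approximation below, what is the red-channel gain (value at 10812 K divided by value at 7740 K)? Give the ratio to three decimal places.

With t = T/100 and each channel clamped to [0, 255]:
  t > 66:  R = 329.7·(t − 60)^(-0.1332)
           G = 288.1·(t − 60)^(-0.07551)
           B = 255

0.873

At 7740 K (t = 77.4):
  R = 329.7·(77.4 − 60)^(-0.1332) = 329.7·17.4^(-0.1332) = 329.7·0.68353 = 225.360.
At 10812 K (t = 108.12):
  R = 329.7·(108.12 − 60)^(-0.1332) = 329.7·48.12^(-0.1332) = 329.7·0.59692 = 196.804.
Gain = 196.804 / 225.360 = 0.8733 → 0.873.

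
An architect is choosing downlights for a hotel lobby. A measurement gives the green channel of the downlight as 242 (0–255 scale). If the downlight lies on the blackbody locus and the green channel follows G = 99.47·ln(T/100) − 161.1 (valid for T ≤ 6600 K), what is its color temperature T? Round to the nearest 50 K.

ln t = (242 + 161.1) / 99.47 = 4.0525.
t = e^4.0525 = 57.540.
T = 100·t = 5754 K → 5750 K to the nearest 50 K.

5750 K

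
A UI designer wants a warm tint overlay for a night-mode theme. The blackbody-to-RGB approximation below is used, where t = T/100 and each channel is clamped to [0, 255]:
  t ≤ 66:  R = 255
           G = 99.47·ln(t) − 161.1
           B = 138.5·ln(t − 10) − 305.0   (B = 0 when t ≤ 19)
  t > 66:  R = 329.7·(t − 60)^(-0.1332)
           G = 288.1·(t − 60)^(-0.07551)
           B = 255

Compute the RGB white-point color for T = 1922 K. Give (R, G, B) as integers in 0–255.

(255, 133, 3)

t = 1922/100 = 19.22; the t ≤ 66 branch applies.
R = 255 by definition for t ≤ 66.
G = 99.47·ln 19.22 − 161.1 = 99.47·2.9560 − 161.1 = 132.928.
B = 138.5·ln(19.22 − 10) − 305.0 = 138.5·ln 9.22 − 305.0 = 138.5·2.2214 − 305.0 = 2.660.
Rounded: (255, 133, 3).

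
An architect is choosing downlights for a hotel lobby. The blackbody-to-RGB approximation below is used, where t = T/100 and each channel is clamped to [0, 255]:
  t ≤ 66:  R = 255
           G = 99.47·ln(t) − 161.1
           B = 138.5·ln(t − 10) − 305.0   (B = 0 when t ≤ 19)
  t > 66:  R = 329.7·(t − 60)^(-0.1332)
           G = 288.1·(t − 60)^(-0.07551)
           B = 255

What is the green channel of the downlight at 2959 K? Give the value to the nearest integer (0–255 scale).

t = 2959/100 = 29.59; the t ≤ 66 branch applies.
G = 99.47·ln 29.59 − 161.1 = 99.47·3.3874 − 161.1 = 175.848.
Rounded: 176.

176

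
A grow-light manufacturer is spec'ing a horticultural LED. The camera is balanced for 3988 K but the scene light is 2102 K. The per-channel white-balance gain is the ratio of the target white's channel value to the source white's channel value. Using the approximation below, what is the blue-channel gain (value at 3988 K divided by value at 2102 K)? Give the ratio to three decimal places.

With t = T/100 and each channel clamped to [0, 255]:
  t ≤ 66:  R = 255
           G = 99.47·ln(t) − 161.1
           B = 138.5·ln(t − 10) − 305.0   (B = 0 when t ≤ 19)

At 2102 K (t = 21.02):
  B = 138.5·ln(21.02 − 10) − 305.0 = 138.5·ln 11.02 − 305.0 = 138.5·2.3997 − 305.0 = 27.360.
At 3988 K (t = 39.88):
  B = 138.5·ln(39.88 − 10) − 305.0 = 138.5·ln 29.88 − 305.0 = 138.5·3.3972 − 305.0 = 165.511.
Gain = 165.511 / 27.360 = 6.0493 → 6.049.

6.049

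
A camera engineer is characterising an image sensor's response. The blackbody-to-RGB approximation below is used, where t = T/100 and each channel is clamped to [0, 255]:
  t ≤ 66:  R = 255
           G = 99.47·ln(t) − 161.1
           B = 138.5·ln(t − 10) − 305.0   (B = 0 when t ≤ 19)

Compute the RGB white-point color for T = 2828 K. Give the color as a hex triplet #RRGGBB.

#FFAB61

t = 2828/100 = 28.28; the t ≤ 66 branch applies.
R = 255 by definition for t ≤ 66.
G = 99.47·ln 28.28 − 161.1 = 99.47·3.3422 − 161.1 = 171.344.
B = 138.5·ln(28.28 − 10) − 305.0 = 138.5·ln 18.28 − 305.0 = 138.5·2.9058 − 305.0 = 97.454.
Rounded: (255, 171, 97).
In hex: #FFAB61.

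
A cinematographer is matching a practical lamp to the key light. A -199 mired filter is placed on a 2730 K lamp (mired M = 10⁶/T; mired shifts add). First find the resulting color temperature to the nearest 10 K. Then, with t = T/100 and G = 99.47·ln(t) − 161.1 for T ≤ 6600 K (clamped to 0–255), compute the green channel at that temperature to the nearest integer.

M_in = 10⁶/2730 = 366.30; M_out = 366.30 + (-199) = 167.30.
T_out = 10⁶/167.30 = 5977.3 K → 5980 K; t = 59.8.
G = 99.47·ln 59.8 − 161.1 = 99.47·4.0910 − 161.1 = 245.832.
Rounded: 246.

246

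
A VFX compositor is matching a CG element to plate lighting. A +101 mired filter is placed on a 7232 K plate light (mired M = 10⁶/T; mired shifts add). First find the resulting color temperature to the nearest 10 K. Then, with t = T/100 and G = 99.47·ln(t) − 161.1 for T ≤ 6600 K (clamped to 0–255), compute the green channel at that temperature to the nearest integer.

M_in = 10⁶/7232 = 138.27; M_out = 138.27 + (+101) = 239.27.
T_out = 10⁶/239.27 = 4179.3 K → 4180 K; t = 41.8.
G = 99.47·ln 41.8 − 161.1 = 99.47·3.7329 − 161.1 = 210.211.
Rounded: 210.

210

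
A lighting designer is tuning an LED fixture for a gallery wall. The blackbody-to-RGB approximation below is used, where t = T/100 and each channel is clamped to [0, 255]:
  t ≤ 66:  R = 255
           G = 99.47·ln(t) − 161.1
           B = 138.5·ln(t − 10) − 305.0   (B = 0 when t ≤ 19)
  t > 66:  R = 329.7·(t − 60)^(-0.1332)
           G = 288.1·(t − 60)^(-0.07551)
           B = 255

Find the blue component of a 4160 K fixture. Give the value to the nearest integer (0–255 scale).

t = 4160/100 = 41.6; the t ≤ 66 branch applies.
B = 138.5·ln(41.6 − 10) − 305.0 = 138.5·ln 31.6 − 305.0 = 138.5·3.4532 − 305.0 = 173.262.
Rounded: 173.

173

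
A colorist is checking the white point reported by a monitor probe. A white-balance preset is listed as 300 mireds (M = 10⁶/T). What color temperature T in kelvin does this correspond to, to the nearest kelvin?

3333 K

T = 10⁶ / 300 = 3333.33 K → 3333 K.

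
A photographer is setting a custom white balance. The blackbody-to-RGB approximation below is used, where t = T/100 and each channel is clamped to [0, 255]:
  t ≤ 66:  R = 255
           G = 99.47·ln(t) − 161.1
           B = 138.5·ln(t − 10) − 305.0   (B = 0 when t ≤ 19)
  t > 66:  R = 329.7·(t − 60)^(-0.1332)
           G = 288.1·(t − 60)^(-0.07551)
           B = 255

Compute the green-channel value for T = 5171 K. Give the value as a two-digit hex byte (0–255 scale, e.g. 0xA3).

0xE7

t = 5171/100 = 51.71; the t ≤ 66 branch applies.
G = 99.47·ln 51.71 − 161.1 = 99.47·3.9457 − 161.1 = 231.374.
Rounded: 231; in hex, 0xE7.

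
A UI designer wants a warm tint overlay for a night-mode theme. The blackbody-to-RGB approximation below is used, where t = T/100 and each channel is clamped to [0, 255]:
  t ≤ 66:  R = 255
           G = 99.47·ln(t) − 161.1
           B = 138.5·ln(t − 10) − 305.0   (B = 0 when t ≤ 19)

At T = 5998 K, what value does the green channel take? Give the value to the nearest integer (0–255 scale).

t = 5998/100 = 59.98; the t ≤ 66 branch applies.
G = 99.47·ln 59.98 − 161.1 = 99.47·4.0940 − 161.1 = 246.131.
Rounded: 246.

246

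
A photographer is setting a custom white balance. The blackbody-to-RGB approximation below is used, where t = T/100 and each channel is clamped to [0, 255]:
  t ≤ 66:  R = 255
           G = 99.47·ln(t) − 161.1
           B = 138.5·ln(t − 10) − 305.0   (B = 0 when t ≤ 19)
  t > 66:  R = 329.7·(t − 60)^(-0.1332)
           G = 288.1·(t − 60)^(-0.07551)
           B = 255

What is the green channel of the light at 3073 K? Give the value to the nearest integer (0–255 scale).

180

t = 3073/100 = 30.73; the t ≤ 66 branch applies.
G = 99.47·ln 30.73 − 161.1 = 99.47·3.4252 − 161.1 = 179.609.
Rounded: 180.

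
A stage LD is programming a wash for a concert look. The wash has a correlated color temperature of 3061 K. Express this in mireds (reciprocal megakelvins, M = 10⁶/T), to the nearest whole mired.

327 mireds

M = 10⁶ / 3061 = 326.691 → 327 mireds.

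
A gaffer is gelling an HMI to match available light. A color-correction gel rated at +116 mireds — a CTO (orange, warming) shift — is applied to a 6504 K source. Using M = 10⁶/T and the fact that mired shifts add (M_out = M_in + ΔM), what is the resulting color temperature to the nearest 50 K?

3700 K

M_in = 10⁶/6504 = 153.75 mireds.
M_out = 153.75 + (+116) = 269.75 mireds.
T_out = 10⁶/269.75 = 3707.1 K → 3700 K.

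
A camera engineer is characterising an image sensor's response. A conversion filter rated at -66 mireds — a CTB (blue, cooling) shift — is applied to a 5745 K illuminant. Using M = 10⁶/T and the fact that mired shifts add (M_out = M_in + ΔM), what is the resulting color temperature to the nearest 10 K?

M_in = 10⁶/5745 = 174.06 mireds.
M_out = 174.06 + (-66) = 108.06 mireds.
T_out = 10⁶/108.06 = 9253.7 K → 9250 K.

9250 K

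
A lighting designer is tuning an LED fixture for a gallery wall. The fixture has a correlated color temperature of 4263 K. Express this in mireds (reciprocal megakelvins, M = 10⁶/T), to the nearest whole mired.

M = 10⁶ / 4263 = 234.577 → 235 mireds.

235 mireds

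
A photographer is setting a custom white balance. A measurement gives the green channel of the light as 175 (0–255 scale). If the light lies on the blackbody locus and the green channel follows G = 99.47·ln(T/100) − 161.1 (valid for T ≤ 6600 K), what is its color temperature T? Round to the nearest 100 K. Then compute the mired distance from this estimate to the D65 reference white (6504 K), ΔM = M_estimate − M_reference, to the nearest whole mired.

+191 mireds

ln t = (175 + 161.1) / 99.47 = 3.3789.
t = e^3.3789 = 29.339.
T = 100·t = 2934 K → 2900 K to the nearest 100 K.
M_estimate = 10⁶/2900 = 344.83; M_reference = 10⁶/6504 = 153.75.
ΔM = 344.83 − 153.75 = 191.08 → +191 mireds.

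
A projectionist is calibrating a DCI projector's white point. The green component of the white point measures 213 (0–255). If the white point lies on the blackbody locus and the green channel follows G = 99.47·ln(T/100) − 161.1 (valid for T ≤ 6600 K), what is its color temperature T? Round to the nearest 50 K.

4300 K

ln t = (213 + 161.1) / 99.47 = 3.7609.
t = e^3.7609 = 42.989.
T = 100·t = 4299 K → 4300 K to the nearest 50 K.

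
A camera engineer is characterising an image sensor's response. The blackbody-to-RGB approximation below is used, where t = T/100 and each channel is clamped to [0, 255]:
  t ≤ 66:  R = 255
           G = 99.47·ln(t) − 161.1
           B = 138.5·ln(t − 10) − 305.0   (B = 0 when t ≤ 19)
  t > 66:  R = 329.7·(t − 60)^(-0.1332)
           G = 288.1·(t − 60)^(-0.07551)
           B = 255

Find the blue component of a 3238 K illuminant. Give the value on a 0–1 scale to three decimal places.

0.492

t = 3238/100 = 32.38; the t ≤ 66 branch applies.
B = 138.5·ln(32.38 − 10) − 305.0 = 138.5·ln 22.38 − 305.0 = 138.5·3.1082 − 305.0 = 125.481.
On a 0–1 scale: 125.481/255 = 0.4921 → 0.492.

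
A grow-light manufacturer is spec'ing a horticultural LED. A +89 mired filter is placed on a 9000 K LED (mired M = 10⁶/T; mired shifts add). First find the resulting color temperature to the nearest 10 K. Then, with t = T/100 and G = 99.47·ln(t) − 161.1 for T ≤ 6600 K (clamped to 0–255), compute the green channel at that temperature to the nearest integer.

228

M_in = 10⁶/9000 = 111.11; M_out = 111.11 + (+89) = 200.11.
T_out = 10⁶/200.11 = 4997.2 K → 5000 K; t = 50.
G = 99.47·ln 50 − 161.1 = 99.47·3.9120 − 161.1 = 228.029.
Rounded: 228.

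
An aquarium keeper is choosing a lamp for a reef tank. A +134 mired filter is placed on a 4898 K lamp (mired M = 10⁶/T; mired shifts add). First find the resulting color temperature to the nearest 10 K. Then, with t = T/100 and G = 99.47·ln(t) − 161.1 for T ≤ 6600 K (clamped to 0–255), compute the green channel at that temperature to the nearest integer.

176

M_in = 10⁶/4898 = 204.16; M_out = 204.16 + (+134) = 338.16.
T_out = 10⁶/338.16 = 2957.1 K → 2960 K; t = 29.6.
G = 99.47·ln 29.6 − 161.1 = 99.47·3.3878 − 161.1 = 175.882.
Rounded: 176.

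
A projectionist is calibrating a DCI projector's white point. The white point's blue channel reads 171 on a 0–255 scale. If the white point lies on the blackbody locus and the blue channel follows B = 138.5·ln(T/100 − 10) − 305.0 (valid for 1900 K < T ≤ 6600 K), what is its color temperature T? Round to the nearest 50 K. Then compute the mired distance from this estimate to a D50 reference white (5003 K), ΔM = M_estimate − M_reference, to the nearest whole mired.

+44 mireds

ln(t − 10) = (171 + 305.0) / 138.5 = 3.4368.
t − 10 = e^3.4368 = 31.088, so t = 41.088.
T = 100·t = 4109 K → 4100 K to the nearest 50 K.
M_estimate = 10⁶/4100 = 243.90; M_reference = 10⁶/5003 = 199.88.
ΔM = 243.90 − 199.88 = 44.02 → +44 mireds.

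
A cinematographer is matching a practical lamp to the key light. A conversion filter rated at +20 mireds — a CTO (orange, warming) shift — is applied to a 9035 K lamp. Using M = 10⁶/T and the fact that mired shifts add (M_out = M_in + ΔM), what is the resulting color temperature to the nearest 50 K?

7650 K

M_in = 10⁶/9035 = 110.68 mireds.
M_out = 110.68 + (+20) = 130.68 mireds.
T_out = 10⁶/130.68 = 7652.2 K → 7650 K.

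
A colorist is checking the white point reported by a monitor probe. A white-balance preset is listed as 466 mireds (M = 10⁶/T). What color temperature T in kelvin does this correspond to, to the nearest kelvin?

2146 K

T = 10⁶ / 466 = 2145.92 K → 2146 K.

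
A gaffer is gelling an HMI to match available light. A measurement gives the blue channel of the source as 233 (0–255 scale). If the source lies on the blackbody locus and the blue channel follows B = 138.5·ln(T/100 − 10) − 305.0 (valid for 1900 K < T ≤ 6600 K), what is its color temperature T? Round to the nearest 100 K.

5900 K

ln(t − 10) = (233 + 305.0) / 138.5 = 3.8845.
t − 10 = e^3.8845 = 48.641, so t = 58.641.
T = 100·t = 5864 K → 5900 K to the nearest 100 K.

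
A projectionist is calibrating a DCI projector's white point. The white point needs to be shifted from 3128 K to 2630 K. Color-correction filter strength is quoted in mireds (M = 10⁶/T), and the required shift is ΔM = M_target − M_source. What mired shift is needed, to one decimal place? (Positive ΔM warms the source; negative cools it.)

+60.5 mireds

M_source = 10⁶/3128 = 319.693; M_target = 10⁶/2630 = 380.228.
ΔM = 380.228 − 319.693 = 60.535 → +60.5 mireds, a warming shift.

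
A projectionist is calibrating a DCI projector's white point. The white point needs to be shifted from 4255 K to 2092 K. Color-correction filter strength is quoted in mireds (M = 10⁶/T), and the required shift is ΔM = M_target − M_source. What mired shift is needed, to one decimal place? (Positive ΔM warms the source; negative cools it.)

+243.0 mireds

M_source = 10⁶/4255 = 235.018; M_target = 10⁶/2092 = 478.011.
ΔM = 478.011 − 235.018 = 242.994 → +243.0 mireds, a warming shift.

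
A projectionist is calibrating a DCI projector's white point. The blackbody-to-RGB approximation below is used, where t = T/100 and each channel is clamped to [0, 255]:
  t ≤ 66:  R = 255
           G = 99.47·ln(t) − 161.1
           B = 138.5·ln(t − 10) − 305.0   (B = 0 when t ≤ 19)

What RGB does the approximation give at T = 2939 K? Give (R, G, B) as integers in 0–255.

(255, 175, 106)

t = 2939/100 = 29.39; the t ≤ 66 branch applies.
R = 255 by definition for t ≤ 66.
G = 99.47·ln 29.39 − 161.1 = 99.47·3.3807 − 161.1 = 175.174.
B = 138.5·ln(29.39 − 10) − 305.0 = 138.5·ln 19.39 − 305.0 = 138.5·2.9648 − 305.0 = 105.619.
Rounded: (255, 175, 106).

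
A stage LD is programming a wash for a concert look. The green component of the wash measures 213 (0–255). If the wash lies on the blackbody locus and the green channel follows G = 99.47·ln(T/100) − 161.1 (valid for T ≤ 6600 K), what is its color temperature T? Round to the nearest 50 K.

4300 K

ln t = (213 + 161.1) / 99.47 = 3.7609.
t = e^3.7609 = 42.989.
T = 100·t = 4299 K → 4300 K to the nearest 50 K.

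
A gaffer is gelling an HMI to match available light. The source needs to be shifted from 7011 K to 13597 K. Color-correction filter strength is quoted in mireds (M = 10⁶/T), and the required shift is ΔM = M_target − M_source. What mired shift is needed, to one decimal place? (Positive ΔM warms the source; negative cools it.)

-69.1 mireds

M_source = 10⁶/7011 = 142.633; M_target = 10⁶/13597 = 73.546.
ΔM = 73.546 − 142.633 = -69.087 → -69.1 mireds, a cooling shift.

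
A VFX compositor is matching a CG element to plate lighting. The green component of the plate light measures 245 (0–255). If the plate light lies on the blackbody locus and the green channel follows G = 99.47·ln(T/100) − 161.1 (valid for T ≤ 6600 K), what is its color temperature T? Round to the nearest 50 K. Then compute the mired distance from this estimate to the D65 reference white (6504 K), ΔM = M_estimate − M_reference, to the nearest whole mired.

+14 mireds

ln t = (245 + 161.1) / 99.47 = 4.0826.
t = e^4.0826 = 59.302.
T = 100·t = 5930 K → 5950 K to the nearest 50 K.
M_estimate = 10⁶/5950 = 168.07; M_reference = 10⁶/6504 = 153.75.
ΔM = 168.07 − 153.75 = 14.32 → +14 mireds.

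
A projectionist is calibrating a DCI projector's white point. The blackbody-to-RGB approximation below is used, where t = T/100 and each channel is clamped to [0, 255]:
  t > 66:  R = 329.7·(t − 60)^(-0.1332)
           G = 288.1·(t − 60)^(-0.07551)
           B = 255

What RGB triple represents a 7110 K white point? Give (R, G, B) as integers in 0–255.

t = 7110/100 = 71.1; the t > 66 branch applies.
R = 329.7·(71.1 − 60)^(-0.1332) = 329.7·11.1^(-0.1332) = 329.7·0.72571 = 239.267.
G = 288.1·(71.1 − 60)^(-0.07551) = 288.1·11.1^(-0.07551) = 288.1·0.83381 = 240.221.
B = 255 by definition for t > 66.
Rounded: (239, 240, 255).

(239, 240, 255)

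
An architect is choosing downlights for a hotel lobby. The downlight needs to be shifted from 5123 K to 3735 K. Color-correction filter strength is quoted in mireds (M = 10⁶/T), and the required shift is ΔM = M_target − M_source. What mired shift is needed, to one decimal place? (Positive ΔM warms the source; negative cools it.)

M_source = 10⁶/5123 = 195.198; M_target = 10⁶/3735 = 267.738.
ΔM = 267.738 − 195.198 = 72.539 → +72.5 mireds, a warming shift.

+72.5 mireds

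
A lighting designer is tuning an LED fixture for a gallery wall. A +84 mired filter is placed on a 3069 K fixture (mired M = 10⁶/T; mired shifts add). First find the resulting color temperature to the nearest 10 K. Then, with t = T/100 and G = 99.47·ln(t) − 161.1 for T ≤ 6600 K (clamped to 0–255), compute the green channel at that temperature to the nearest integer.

M_in = 10⁶/3069 = 325.84; M_out = 325.84 + (+84) = 409.84.
T_out = 10⁶/409.84 = 2440.0 K → 2440 K; t = 24.4.
G = 99.47·ln 24.4 − 161.1 = 99.47·3.1946 − 161.1 = 156.665.
Rounded: 157.

157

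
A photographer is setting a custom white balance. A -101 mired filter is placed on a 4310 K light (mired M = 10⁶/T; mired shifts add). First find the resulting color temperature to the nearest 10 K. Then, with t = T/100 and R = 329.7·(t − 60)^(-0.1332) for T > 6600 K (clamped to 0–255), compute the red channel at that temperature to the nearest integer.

M_in = 10⁶/4310 = 232.02; M_out = 232.02 + (-101) = 131.02.
T_out = 10⁶/131.02 = 7632.5 K → 7630 K; t = 76.3.
R = 329.7·(76.3 − 60)^(-0.1332) = 329.7·16.3^(-0.1332) = 329.7·0.68950 = 227.329.
Rounded: 227.

227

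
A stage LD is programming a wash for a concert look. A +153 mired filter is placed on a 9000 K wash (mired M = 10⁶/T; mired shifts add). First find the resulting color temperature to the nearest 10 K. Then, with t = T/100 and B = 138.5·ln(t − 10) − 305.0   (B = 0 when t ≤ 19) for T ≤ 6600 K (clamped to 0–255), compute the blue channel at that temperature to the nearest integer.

156

M_in = 10⁶/9000 = 111.11; M_out = 111.11 + (+153) = 264.11.
T_out = 10⁶/264.11 = 3786.3 K → 3790 K; t = 37.9.
B = 138.5·ln(37.9 − 10) − 305.0 = 138.5·ln 27.9 − 305.0 = 138.5·3.3286 − 305.0 = 156.015.
Rounded: 156.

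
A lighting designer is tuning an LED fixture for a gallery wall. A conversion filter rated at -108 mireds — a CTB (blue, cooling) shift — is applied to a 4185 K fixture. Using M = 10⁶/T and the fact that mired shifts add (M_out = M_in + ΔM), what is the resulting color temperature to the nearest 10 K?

M_in = 10⁶/4185 = 238.95 mireds.
M_out = 238.95 + (-108) = 130.95 mireds.
T_out = 10⁶/130.95 = 7636.6 K → 7640 K.

7640 K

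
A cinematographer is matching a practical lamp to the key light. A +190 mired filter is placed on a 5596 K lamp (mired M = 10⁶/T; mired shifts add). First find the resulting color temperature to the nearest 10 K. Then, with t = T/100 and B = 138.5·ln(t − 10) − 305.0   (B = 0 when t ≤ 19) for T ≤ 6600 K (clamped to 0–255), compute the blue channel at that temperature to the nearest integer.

M_in = 10⁶/5596 = 178.70; M_out = 178.70 + (+190) = 368.70.
T_out = 10⁶/368.70 = 2712.2 K → 2710 K; t = 27.1.
B = 138.5·ln(27.1 − 10) − 305.0 = 138.5·ln 17.1 − 305.0 = 138.5·2.8391 − 305.0 = 88.212.
Rounded: 88.

88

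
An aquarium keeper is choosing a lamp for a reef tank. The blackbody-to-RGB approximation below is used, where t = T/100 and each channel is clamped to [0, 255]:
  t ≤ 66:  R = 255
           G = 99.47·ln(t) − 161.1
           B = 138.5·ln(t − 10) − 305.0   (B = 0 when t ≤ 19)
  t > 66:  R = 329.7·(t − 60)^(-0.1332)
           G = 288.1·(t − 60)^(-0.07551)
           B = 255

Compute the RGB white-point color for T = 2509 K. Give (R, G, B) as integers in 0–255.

(255, 159, 71)

t = 2509/100 = 25.09; the t ≤ 66 branch applies.
R = 255 by definition for t ≤ 66.
G = 99.47·ln 25.09 − 161.1 = 99.47·3.2225 − 161.1 = 159.439.
B = 138.5·ln(25.09 − 10) − 305.0 = 138.5·ln 15.09 − 305.0 = 138.5·2.7140 − 305.0 = 70.893.
Rounded: (255, 159, 71).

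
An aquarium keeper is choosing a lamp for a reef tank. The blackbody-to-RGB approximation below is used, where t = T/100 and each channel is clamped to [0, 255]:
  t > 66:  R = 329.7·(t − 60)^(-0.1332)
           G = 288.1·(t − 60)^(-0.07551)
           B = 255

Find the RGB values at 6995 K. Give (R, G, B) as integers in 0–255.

(243, 242, 255)

t = 6995/100 = 69.95; the t > 66 branch applies.
R = 329.7·(69.95 − 60)^(-0.1332) = 329.7·9.95^(-0.1332) = 329.7·0.73636 = 242.778.
G = 288.1·(69.95 − 60)^(-0.07551) = 288.1·9.95^(-0.07551) = 288.1·0.84073 = 242.213.
B = 255 by definition for t > 66.
Rounded: (243, 242, 255).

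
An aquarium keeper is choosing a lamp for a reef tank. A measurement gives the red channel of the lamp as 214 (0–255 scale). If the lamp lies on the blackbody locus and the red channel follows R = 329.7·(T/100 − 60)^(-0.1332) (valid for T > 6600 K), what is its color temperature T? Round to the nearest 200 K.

(t − 60)^(-0.1332) = 214/329.7 = 0.64907.
t − 60 = 0.64907^(1/-0.1332) = 0.64907^(-7.508) = 25.657, so t = 85.657.
T = 100·t = 8566 K → 8600 K to the nearest 200 K.

8600 K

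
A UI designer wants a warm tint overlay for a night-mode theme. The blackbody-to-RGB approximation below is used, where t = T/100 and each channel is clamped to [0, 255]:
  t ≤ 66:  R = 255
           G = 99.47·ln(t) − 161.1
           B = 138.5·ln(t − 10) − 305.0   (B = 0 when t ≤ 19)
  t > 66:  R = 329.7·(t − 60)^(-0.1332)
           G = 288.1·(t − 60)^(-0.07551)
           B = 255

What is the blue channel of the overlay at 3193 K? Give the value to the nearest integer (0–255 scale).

t = 3193/100 = 31.93; the t ≤ 66 branch applies.
B = 138.5·ln(31.93 − 10) − 305.0 = 138.5·ln 21.93 − 305.0 = 138.5·3.0879 − 305.0 = 122.668.
Rounded: 123.

123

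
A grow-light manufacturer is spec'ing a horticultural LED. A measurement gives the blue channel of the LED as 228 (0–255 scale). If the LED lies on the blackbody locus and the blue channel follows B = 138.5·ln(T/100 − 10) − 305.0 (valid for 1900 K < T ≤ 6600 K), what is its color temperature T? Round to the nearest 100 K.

5700 K

ln(t − 10) = (228 + 305.0) / 138.5 = 3.8484.
t − 10 = e^3.8484 = 46.917, so t = 56.917.
T = 100·t = 5692 K → 5700 K to the nearest 100 K.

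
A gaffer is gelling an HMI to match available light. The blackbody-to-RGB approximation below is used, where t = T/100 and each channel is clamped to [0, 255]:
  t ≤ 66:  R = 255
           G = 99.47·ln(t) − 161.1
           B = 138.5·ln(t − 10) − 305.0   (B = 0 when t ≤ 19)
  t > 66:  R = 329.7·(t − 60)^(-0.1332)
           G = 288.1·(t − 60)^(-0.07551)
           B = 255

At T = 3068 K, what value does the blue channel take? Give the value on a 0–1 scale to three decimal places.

t = 3068/100 = 30.68; the t ≤ 66 branch applies.
B = 138.5·ln(30.68 − 10) − 305.0 = 138.5·ln 20.68 − 305.0 = 138.5·3.0292 − 305.0 = 114.540.
On a 0–1 scale: 114.540/255 = 0.4492 → 0.449.

0.449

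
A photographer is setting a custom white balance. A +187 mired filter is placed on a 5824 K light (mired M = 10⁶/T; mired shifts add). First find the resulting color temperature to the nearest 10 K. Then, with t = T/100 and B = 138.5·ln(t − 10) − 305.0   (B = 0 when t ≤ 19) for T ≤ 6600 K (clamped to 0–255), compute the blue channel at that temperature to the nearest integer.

95

M_in = 10⁶/5824 = 171.70; M_out = 171.70 + (+187) = 358.70.
T_out = 10⁶/358.70 = 2787.8 K → 2790 K; t = 27.9.
B = 138.5·ln(27.9 − 10) − 305.0 = 138.5·ln 17.9 − 305.0 = 138.5·2.8848 − 305.0 = 94.545.
Rounded: 95.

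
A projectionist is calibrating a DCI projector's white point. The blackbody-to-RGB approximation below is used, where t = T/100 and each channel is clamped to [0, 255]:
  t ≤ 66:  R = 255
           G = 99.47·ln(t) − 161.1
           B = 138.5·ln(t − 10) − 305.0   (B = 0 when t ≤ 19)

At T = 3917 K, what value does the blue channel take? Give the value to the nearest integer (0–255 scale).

t = 3917/100 = 39.17; the t ≤ 66 branch applies.
B = 138.5·ln(39.17 − 10) − 305.0 = 138.5·ln 29.17 − 305.0 = 138.5·3.3731 − 305.0 = 162.180.
Rounded: 162.

162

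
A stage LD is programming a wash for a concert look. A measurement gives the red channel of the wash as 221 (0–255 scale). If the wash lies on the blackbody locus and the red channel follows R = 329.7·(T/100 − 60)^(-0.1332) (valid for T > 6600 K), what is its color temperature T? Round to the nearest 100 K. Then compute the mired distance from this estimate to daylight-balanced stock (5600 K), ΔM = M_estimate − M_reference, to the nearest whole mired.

(t − 60)^(-0.1332) = 221/329.7 = 0.67031.
t − 60 = 0.67031^(1/-0.1332) = 0.67031^(-7.508) = 20.149, so t = 80.149.
T = 100·t = 8015 K → 8000 K to the nearest 100 K.
M_estimate = 10⁶/8000 = 125.00; M_reference = 10⁶/5600 = 178.57.
ΔM = 125.00 − 178.57 = -53.57 → -54 mireds.

-54 mireds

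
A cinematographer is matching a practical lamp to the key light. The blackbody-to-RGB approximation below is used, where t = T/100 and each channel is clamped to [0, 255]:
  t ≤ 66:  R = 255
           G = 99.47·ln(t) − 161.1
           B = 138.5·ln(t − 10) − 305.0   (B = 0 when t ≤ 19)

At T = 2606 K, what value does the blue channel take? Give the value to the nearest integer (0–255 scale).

t = 2606/100 = 26.06; the t ≤ 66 branch applies.
B = 138.5·ln(26.06 − 10) − 305.0 = 138.5·ln 16.06 − 305.0 = 138.5·2.7763 − 305.0 = 79.522.
Rounded: 80.

80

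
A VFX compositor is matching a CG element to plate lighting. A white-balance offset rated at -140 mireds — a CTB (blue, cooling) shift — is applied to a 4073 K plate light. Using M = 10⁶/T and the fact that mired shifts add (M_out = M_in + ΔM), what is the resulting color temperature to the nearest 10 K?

9480 K

M_in = 10⁶/4073 = 245.52 mireds.
M_out = 245.52 + (-140) = 105.52 mireds.
T_out = 10⁶/105.52 = 9476.9 K → 9480 K.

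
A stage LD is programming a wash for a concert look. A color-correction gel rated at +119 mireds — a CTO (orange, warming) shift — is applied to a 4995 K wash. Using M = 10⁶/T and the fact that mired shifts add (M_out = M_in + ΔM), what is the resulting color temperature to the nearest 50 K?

M_in = 10⁶/4995 = 200.20 mireds.
M_out = 200.20 + (+119) = 319.20 mireds.
T_out = 10⁶/319.20 = 3132.8 K → 3150 K.

3150 K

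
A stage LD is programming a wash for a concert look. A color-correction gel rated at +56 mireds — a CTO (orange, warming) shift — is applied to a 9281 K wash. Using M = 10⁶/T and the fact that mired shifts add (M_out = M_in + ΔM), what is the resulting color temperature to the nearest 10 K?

M_in = 10⁶/9281 = 107.75 mireds.
M_out = 107.75 + (+56) = 163.75 mireds.
T_out = 10⁶/163.75 = 6107.0 K → 6110 K.

6110 K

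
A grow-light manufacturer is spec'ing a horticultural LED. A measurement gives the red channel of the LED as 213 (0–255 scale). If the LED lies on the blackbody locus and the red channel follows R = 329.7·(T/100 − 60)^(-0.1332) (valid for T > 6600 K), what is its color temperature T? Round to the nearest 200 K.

8600 K

(t − 60)^(-0.1332) = 213/329.7 = 0.64604.
t − 60 = 0.64604^(1/-0.1332) = 0.64604^(-7.508) = 26.575, so t = 86.575.
T = 100·t = 8657 K → 8600 K to the nearest 200 K.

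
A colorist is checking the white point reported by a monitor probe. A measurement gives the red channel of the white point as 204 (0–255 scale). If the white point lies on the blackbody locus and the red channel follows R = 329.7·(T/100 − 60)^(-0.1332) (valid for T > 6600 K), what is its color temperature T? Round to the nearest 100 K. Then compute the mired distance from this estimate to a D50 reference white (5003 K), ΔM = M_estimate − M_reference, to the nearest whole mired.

-97 mireds

(t − 60)^(-0.1332) = 204/329.7 = 0.61874.
t − 60 = 0.61874^(1/-0.1332) = 0.61874^(-7.508) = 36.748, so t = 96.748.
T = 100·t = 9675 K → 9700 K to the nearest 100 K.
M_estimate = 10⁶/9700 = 103.09; M_reference = 10⁶/5003 = 199.88.
ΔM = 103.09 − 199.88 = -96.79 → -97 mireds.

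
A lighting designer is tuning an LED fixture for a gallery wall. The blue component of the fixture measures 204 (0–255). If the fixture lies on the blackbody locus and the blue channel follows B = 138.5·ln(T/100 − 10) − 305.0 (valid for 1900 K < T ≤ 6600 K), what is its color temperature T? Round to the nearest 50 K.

4950 K

ln(t − 10) = (204 + 305.0) / 138.5 = 3.6751.
t − 10 = e^3.6751 = 39.452, so t = 49.452.
T = 100·t = 4945 K → 4950 K to the nearest 50 K.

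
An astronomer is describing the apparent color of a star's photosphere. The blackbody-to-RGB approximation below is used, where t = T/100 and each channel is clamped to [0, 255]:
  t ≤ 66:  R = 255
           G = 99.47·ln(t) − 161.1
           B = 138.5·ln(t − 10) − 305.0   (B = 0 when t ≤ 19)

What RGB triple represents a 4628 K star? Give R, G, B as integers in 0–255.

t = 4628/100 = 46.28; the t ≤ 66 branch applies.
R = 255 by definition for t ≤ 66.
G = 99.47·ln 46.28 − 161.1 = 99.47·3.8347 − 161.1 = 220.339.
B = 138.5·ln(46.28 − 10) − 305.0 = 138.5·ln 36.28 − 305.0 = 138.5·3.5913 − 305.0 = 192.390.
Rounded: (255, 220, 192).

R=255, G=220, B=192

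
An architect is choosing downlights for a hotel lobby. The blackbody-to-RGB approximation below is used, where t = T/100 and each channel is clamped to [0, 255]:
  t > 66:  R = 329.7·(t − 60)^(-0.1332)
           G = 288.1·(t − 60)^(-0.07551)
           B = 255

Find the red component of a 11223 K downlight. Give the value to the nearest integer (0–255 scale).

t = 11223/100 = 112.23; the t > 66 branch applies.
R = 329.7·(112.23 − 60)^(-0.1332) = 329.7·52.23^(-0.1332) = 329.7·0.59044 = 194.667.
Rounded: 195.

195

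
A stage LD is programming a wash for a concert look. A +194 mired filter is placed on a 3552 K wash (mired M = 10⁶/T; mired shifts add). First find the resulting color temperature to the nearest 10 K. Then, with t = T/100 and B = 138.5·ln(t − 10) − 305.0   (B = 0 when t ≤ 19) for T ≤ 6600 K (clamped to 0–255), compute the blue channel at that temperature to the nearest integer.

27

M_in = 10⁶/3552 = 281.53; M_out = 281.53 + (+194) = 475.53.
T_out = 10⁶/475.53 = 2102.9 K → 2100 K; t = 21.
B = 138.5·ln(21 − 10) − 305.0 = 138.5·ln 11 − 305.0 = 138.5·2.3979 − 305.0 = 27.108.
Rounded: 27.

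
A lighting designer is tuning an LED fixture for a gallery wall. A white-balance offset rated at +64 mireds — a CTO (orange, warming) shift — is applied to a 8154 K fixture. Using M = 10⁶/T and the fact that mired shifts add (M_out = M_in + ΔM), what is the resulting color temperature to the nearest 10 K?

5360 K

M_in = 10⁶/8154 = 122.64 mireds.
M_out = 122.64 + (+64) = 186.64 mireds.
T_out = 10⁶/186.64 = 5357.9 K → 5360 K.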